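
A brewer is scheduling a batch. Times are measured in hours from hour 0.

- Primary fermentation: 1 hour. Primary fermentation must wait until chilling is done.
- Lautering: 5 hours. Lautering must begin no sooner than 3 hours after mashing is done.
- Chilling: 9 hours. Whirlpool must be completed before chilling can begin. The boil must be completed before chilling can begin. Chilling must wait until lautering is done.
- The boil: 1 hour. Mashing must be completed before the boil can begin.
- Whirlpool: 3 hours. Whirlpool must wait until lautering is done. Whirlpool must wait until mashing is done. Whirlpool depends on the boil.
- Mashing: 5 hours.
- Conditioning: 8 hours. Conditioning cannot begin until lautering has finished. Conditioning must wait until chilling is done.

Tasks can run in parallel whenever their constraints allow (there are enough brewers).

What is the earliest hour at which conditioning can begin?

25

Mashing can start immediately at hour 0; it finishes at hour 5.
After mashing (finishes hour 5), the boil can start at hour 5 and finishes at hour 6.
Lautering waits on mashing (finishes hour 5, plus 3-hour gap → hour 8), so it starts at hour 8 and finishes at 8 + 5 = hour 13.
Whirlpool cannot start until lautering (finishes hour 13); mashing (finishes hour 5); the boil (finishes hour 6). The controlling bound is hour 13, so whirlpool finishes at 13 + 3 = hour 16.
For chilling: whirlpool (finishes hour 16); the boil (finishes hour 6); lautering (finishes hour 13). Taking the maximum gives a start of hour 16, and it finishes at 16 + 9 = hour 25.
Conditioning waits on lautering (finishes hour 13); chilling (finishes hour 25). The latest of these is hour 25, which is the earliest conditioning can start.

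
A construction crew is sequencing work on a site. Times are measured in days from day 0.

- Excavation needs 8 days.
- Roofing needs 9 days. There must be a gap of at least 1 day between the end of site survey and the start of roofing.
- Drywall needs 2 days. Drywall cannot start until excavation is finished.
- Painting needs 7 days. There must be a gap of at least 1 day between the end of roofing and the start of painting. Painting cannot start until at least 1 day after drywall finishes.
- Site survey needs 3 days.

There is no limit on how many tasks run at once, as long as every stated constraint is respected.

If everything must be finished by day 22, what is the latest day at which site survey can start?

1

Painting has no dependents, so it just needs to finish by day 22. Starting by 22 − 7 = day 15 achieves that.
Roofing must finish before painting (must start by day 15, minus 1-day gap → day 14). With a 9-day duration, roofing must start by 14 − 9 = day 5.
Since roofing (must start by day 5, minus 1-day gap → day 4) depends on it, site survey must finish by day 4. Backing off its 3-day duration gives a latest start of day 1.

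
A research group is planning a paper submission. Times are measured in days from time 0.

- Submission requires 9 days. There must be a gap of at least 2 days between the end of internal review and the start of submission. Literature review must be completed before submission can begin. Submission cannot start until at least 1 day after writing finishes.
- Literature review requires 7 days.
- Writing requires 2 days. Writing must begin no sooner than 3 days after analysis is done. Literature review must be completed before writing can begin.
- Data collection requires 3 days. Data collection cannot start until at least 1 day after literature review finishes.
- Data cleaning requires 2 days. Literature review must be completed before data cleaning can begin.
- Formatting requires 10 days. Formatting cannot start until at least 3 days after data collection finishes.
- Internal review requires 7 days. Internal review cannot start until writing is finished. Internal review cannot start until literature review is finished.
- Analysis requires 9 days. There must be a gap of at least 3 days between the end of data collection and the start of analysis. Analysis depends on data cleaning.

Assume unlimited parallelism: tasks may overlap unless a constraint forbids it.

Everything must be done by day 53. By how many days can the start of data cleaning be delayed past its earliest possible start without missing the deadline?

12

Literature review can start immediately at day 0; it finishes at day 7.
Data cleaning waits on literature review (finishes day 7), so it starts at day 7 and finishes at 7 + 2 = day 9.

Working backward from the deadline:
To finish by day 53, submission (duration 9) must start no later than day 44.
Internal review feeds into submission (must start by day 44, minus 2-day gap → day 42); so internal review must finish by day 42 and therefore start by day 35.
Writing feeds internal review (must start by day 35); submission (must start by day 44, minus 1-day gap → day 43). Taking the minimum, writing must finish by day 35 and start by 35 − 2 = day 33.
Analysis must finish before writing (must start by day 33, minus 3-day gap → day 30). With a 9-day duration, analysis must start by 30 − 9 = day 21.
Data cleaning must finish before analysis (must start by day 21). With a 2-day duration, data cleaning must start by 21 − 2 = day 19.
So data cleaning can start as early as day 7 and as late as day 19, giving 19 − 7 = 12 days of slack.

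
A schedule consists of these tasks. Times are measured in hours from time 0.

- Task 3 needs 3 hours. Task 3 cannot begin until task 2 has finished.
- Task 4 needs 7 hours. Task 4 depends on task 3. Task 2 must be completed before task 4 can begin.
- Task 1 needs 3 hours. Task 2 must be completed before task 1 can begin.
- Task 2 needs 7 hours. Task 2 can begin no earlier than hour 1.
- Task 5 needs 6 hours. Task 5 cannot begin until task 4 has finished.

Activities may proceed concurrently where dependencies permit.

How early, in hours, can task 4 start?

11

Task 2 cannot begin until its own release at hour 1. It runs from hour 1 to 1 + 7 = hour 8.
Task 3 waits on task 2 (finishes hour 8), so it starts at hour 8 and finishes at 8 + 3 = hour 11.
Task 4 waits on task 3 (finishes hour 11); task 2 (finishes hour 8). The latest of these is hour 11, which is the earliest task 4 can start.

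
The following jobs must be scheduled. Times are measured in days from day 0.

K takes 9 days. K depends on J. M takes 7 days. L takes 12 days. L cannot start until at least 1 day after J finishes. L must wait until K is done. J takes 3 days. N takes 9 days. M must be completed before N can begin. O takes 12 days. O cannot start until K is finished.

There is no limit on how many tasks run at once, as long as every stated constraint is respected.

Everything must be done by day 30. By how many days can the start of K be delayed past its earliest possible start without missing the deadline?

Nothing blocks J, so it runs from day 0 to day 3.
K cannot begin until J (finishes day 3). It runs from day 3 to 3 + 9 = day 12.

Working backward from the deadline:
To finish by day 30, L (duration 12) must start no later than day 18.
Nothing follows O; the deadline of day 30 is its only limit. It must start by 30 − 12 = day 18.
For K: L (must start by day 18); O (must start by day 18). The most restrictive is day 18; with a 9-day duration, K must start by day 9.
So K can start as early as day 3 and as late as day 9, giving 9 − 3 = 6 days of slack.

6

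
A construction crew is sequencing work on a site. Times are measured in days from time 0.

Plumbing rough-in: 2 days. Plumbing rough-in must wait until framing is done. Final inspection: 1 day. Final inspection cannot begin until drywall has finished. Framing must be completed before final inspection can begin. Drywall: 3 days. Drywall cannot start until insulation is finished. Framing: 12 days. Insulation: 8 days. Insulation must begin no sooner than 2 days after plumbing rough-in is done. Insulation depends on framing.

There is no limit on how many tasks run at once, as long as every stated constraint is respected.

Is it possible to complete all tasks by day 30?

Nothing blocks framing, so it runs from day 0 to day 12.
Plumbing rough-in waits on framing (finishes day 12), so it starts at day 12 and finishes at 12 + 2 = day 14.
Insulation needs all of plumbing rough-in (finishes day 14, plus 2-day gap → day 16); framing (finishes day 12). That puts its earliest start at day 16; it finishes at 16 + 8 = day 24.
Drywall cannot begin until insulation (finishes day 24). It runs from day 24 to 24 + 3 = day 27.
Final inspection cannot start until drywall (finishes day 27); framing (finishes day 12). The controlling bound is day 27, so final inspection finishes at 27 + 1 = day 28.
Every task is finished by day 28, which is no later than the deadline of 30, so the schedule is feasible.

Yes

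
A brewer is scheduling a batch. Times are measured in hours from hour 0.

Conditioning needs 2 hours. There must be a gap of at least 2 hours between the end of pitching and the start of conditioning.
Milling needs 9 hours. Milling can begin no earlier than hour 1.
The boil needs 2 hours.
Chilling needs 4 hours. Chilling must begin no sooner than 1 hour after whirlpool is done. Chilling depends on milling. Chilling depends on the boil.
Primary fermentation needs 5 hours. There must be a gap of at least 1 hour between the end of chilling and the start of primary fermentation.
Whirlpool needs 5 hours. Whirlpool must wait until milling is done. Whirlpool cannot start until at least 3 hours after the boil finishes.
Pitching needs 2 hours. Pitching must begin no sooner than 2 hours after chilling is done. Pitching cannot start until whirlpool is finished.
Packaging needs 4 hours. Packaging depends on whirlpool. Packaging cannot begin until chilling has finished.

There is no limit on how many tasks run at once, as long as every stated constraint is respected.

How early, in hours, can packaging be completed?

The boil can start immediately at hour 0; it finishes at hour 2.
Milling waits on its own release at hour 1, so it starts at hour 1 and finishes at 1 + 9 = hour 10.
For whirlpool: milling (finishes hour 10); the boil (finishes hour 2, plus 3-hour gap → hour 5). Taking the maximum gives a start of hour 10, and it finishes at 10 + 5 = hour 15.
Chilling cannot start until whirlpool (finishes hour 15, plus 1-hour gap → hour 16); milling (finishes hour 10); the boil (finishes hour 2). The controlling bound is hour 16, so chilling finishes at 16 + 4 = hour 20.
Packaging needs all of whirlpool (finishes hour 15); chilling (finishes hour 20). That puts its earliest start at hour 20; it finishes at 20 + 4 = hour 24.

24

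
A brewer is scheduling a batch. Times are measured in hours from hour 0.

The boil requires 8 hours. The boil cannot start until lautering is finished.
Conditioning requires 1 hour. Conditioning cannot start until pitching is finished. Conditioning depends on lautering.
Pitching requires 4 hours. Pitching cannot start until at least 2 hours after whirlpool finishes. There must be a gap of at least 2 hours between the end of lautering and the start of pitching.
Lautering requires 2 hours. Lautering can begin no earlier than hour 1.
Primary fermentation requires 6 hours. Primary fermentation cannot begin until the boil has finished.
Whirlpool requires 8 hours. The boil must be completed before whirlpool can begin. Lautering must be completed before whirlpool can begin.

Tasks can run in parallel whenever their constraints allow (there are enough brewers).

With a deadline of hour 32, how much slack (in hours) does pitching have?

6

Lautering cannot begin until its own release at hour 1. It runs from hour 1 to 1 + 2 = hour 3.
The boil cannot begin until lautering (finishes hour 3). It runs from hour 3 to 3 + 8 = hour 11.
Whirlpool cannot start until the boil (finishes hour 11); lautering (finishes hour 3). The controlling bound is hour 11, so whirlpool finishes at 11 + 8 = hour 19.
Pitching cannot start until whirlpool (finishes hour 19, plus 2-hour gap → hour 21); lautering (finishes hour 3, plus 2-hour gap → hour 5). The controlling bound is hour 21, so pitching finishes at 21 + 4 = hour 25.

Working backward from the deadline:
Conditioning must finish by hour 32; it takes 1 hour, so it must start by 32 − 1 = hour 31.
Pitching has to be done before conditioning (must start by hour 31). That means finishing by hour 31, i.e. starting by 31 − 4 = hour 27.
So pitching can start as early as hour 21 and as late as hour 27, giving 27 − 21 = 6 hours of slack.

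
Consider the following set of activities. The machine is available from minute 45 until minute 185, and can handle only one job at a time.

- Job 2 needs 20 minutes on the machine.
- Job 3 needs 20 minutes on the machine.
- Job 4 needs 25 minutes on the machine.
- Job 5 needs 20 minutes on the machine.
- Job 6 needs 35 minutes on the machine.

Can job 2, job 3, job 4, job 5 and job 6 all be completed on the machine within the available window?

Yes

The machine window is 185 − 45 = 140 minutes.
Running back to back, the jobs need 20 + 20 + 25 + 20 + 35 = 120 minutes on the machine.
Since 120 ≤ 140, they fit within the window.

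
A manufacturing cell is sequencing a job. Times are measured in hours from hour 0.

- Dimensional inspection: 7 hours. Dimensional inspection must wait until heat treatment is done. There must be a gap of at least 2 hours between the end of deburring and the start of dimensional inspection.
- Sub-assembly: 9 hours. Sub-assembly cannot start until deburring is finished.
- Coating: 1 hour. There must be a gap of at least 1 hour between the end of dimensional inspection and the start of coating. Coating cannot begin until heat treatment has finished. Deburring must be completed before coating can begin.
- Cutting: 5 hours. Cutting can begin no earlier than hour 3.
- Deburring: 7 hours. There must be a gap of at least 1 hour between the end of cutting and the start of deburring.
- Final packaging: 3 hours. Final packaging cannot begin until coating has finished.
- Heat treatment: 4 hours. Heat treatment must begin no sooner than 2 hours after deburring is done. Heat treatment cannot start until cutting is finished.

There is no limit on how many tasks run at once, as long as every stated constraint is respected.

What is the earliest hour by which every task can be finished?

34

Cutting waits on its own release at hour 3, so it starts at hour 3 and finishes at 3 + 5 = hour 8.
Deburring cannot begin until cutting (finishes hour 8, plus 1-hour gap → hour 9). It runs from hour 9 to 9 + 7 = hour 16.
Sub-assembly cannot begin until deburring (finishes hour 16). It runs from hour 16 to 16 + 9 = hour 25.
Heat treatment has to wait for deburring (finishes hour 16, plus 2-hour gap → hour 18); cutting (finishes hour 8). The latest of these is hour 18, so heat treatment runs hour 18 to 18 + 4 = hour 22.
Dimensional inspection needs all of heat treatment (finishes hour 22); deburring (finishes hour 16, plus 2-hour gap → hour 18). That puts its earliest start at hour 22; it finishes at 22 + 7 = hour 29.
Coating has to wait for dimensional inspection (finishes hour 29, plus 1-hour gap → hour 30); heat treatment (finishes hour 22); deburring (finishes hour 16). The latest of these is hour 30, so coating runs hour 30 to 30 + 1 = hour 31.
Final packaging cannot begin until coating (finishes hour 31). It runs from hour 31 to 31 + 3 = hour 34.
All tasks are finished once the last one completes. Finish times: Cutting at 8, Deburring at 16, Heat treatment at 22, Dimensional inspection at 29, Coating at 31, Sub-assembly at 25, Final packaging at 34. The latest is hour 34.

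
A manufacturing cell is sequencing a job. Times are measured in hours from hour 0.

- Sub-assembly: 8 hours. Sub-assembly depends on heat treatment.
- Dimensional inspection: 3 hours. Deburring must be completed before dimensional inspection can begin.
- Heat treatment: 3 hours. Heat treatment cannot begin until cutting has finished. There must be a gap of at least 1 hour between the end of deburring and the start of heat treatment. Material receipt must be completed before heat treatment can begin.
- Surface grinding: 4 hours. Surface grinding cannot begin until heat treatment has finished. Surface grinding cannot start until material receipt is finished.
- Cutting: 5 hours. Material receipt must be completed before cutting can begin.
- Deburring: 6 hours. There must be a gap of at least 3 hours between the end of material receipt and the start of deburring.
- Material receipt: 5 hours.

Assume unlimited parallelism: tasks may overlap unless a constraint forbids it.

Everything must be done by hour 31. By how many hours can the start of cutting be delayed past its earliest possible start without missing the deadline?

Material receipt has no prerequisites, so it starts at hour 0 and finishes at hour 5.
Cutting cannot begin until material receipt (finishes hour 5). It runs from hour 5 to 5 + 5 = hour 10.

Working backward from the deadline:
To finish by hour 31, surface grinding (duration 4) must start no later than hour 27.
To finish by hour 31, sub-assembly (duration 8) must start no later than hour 23.
Heat treatment has several dependents: surface grinding (must start by hour 27); sub-assembly (must start by hour 23). The earliest of those limits is hour 23, so heat treatment must start by 23 − 3 = hour 20.
Since heat treatment (must start by hour 20) depends on it, cutting must finish by hour 20. Backing off its 5-hour duration gives a latest start of hour 15.
So cutting can start as early as hour 5 and as late as hour 15, giving 15 − 5 = 10 hours of slack.

10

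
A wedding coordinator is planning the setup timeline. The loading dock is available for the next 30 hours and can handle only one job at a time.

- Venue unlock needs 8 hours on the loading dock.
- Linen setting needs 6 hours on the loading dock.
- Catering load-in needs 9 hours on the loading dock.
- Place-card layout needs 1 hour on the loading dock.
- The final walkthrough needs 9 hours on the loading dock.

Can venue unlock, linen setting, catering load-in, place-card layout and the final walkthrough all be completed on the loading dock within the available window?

Running back to back, the jobs need 8 + 6 + 9 + 1 + 9 = 33 hours on the loading dock.
Since 33 > 30, they cannot all fit.

No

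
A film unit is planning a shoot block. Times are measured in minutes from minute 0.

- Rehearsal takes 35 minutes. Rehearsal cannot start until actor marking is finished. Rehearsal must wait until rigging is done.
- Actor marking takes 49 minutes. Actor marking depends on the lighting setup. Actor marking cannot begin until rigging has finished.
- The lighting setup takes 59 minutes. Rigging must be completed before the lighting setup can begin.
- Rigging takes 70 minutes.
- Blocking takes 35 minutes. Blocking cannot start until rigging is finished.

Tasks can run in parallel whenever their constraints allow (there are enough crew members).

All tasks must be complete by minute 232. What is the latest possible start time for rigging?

Rehearsal must finish by minute 232; it takes 35 minutes, so it must start by 232 − 35 = minute 197.
Actor marking has to be done before rehearsal (must start by minute 197). That means finishing by minute 197, i.e. starting by 197 − 49 = minute 148.
The lighting setup must finish before actor marking (must start by minute 148). With a 59-minute duration, the lighting setup must start by 148 − 59 = minute 89.
To finish by minute 232, blocking (duration 35) must start no later than minute 197.
Rigging has several dependents: the lighting setup (must start by minute 89); blocking (must start by minute 197); actor marking (must start by minute 148); rehearsal (must start by minute 197). The earliest of those limits is minute 89, so rigging must start by 89 − 70 = minute 19.

19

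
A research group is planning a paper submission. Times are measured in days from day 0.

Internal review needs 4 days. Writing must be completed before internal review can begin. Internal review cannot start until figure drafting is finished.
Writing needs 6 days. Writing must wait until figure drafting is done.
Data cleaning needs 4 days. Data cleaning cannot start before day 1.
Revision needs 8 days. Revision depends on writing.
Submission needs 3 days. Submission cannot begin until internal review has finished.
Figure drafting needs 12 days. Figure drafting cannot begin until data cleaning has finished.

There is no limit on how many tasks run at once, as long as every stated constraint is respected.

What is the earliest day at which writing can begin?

17

Data cleaning cannot begin until its own release at day 1. It runs from day 1 to 1 + 4 = day 5.
After data cleaning (finishes day 5), figure drafting can start at day 5 and finishes at day 17.
Writing waits on figure drafting (finishes day 17), so the earliest it can start is day 17.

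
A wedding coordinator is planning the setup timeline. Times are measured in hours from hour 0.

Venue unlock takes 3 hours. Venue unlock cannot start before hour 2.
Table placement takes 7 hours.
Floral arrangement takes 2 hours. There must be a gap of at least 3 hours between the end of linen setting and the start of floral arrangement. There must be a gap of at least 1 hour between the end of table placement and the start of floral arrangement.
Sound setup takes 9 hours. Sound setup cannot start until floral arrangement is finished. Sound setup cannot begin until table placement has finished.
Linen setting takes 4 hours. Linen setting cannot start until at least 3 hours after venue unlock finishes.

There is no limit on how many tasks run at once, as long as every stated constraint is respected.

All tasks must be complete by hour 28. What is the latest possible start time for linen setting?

10

Sound setup must finish by hour 28; it takes 9 hours, so it must start by 28 − 9 = hour 19.
Floral arrangement has to be done before sound setup (must start by hour 19). That means finishing by hour 19, i.e. starting by 19 − 2 = hour 17.
Linen setting has to be done before floral arrangement (must start by hour 17, minus 3-hour gap → hour 14). That means finishing by hour 14, i.e. starting by 14 − 4 = hour 10.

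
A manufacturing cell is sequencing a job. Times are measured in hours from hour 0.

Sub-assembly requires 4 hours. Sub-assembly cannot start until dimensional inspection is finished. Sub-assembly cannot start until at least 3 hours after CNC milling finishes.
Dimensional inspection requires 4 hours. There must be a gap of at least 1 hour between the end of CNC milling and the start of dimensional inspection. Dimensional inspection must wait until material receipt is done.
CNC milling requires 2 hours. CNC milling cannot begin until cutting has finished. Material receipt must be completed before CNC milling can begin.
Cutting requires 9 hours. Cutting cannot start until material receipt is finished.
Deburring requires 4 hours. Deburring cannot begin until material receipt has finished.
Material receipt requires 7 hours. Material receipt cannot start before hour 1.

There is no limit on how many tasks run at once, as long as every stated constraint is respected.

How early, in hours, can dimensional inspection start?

20

Material receipt waits on its own release at hour 1, so it starts at hour 1 and finishes at 1 + 7 = hour 8.
After material receipt (finishes hour 8), cutting can start at hour 8 and finishes at hour 17.
CNC milling cannot start until cutting (finishes hour 17); material receipt (finishes hour 8). The controlling bound is hour 17, so CNC milling finishes at 17 + 2 = hour 19.
Dimensional inspection waits on CNC milling (finishes hour 19, plus 1-hour gap → hour 20); material receipt (finishes hour 8). The latest of these is hour 20, which is the earliest dimensional inspection can start.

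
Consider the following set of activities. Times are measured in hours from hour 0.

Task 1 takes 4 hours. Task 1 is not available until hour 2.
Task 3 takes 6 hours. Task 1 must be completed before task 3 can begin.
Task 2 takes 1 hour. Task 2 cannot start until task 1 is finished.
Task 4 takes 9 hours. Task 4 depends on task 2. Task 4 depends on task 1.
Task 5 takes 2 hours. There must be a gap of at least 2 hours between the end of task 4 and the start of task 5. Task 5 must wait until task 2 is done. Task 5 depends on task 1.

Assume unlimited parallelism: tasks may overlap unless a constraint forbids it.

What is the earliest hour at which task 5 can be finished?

Task 1 cannot begin until its own release at hour 2. It runs from hour 2 to 2 + 4 = hour 6.
Task 2 cannot begin until task 1 (finishes hour 6). It runs from hour 6 to 6 + 1 = hour 7.
Task 4 has to wait for task 2 (finishes hour 7); task 1 (finishes hour 6). The latest of these is hour 7, so task 4 runs hour 7 to 7 + 9 = hour 16.
Task 5 needs all of task 4 (finishes hour 16, plus 2-hour gap → hour 18); task 2 (finishes hour 7); task 1 (finishes hour 6). That puts its earliest start at hour 18; it finishes at 18 + 2 = hour 20.

20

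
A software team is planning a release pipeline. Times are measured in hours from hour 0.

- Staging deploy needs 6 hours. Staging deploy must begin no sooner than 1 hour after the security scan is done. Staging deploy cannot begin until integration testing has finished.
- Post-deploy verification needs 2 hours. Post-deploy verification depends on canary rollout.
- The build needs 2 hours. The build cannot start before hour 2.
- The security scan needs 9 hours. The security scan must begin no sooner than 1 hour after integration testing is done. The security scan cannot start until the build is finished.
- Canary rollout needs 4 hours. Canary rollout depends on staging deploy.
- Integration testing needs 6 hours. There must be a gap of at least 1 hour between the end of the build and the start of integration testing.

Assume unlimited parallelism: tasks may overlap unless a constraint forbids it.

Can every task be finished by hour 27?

The build cannot begin until its own release at hour 2. It runs from hour 2 to 2 + 2 = hour 4.
Integration testing waits on the build (finishes hour 4, plus 1-hour gap → hour 5), so it starts at hour 5 and finishes at 5 + 6 = hour 11.
The security scan needs all of integration testing (finishes hour 11, plus 1-hour gap → hour 12); the build (finishes hour 4). That puts its earliest start at hour 12; it finishes at 12 + 9 = hour 21.
Staging deploy cannot start until the security scan (finishes hour 21, plus 1-hour gap → hour 22); integration testing (finishes hour 11). The controlling bound is hour 22, so staging deploy finishes at 22 + 6 = hour 28.
After staging deploy (finishes hour 28), canary rollout can start at hour 28 and finishes at hour 32.
Post-deploy verification waits on canary rollout (finishes hour 32), so it starts at hour 32 and finishes at 32 + 2 = hour 34.
The earliest everything can be done is hour 34, which is after the deadline of 27, so it is not possible.

No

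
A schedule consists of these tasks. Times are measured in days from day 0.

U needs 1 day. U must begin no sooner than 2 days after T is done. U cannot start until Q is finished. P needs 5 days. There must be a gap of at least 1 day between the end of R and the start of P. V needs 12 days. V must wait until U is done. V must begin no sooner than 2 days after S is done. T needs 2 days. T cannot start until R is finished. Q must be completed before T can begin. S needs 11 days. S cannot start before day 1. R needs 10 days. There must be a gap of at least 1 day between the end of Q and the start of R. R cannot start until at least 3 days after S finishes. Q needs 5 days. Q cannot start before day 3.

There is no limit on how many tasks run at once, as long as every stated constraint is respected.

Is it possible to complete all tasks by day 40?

After its own release at day 1, S can start at day 1 and finishes at day 12.
Q waits on its own release at day 3, so it starts at day 3 and finishes at 3 + 5 = day 8.
R needs all of Q (finishes day 8, plus 1-day gap → day 9); S (finishes day 12, plus 3-day gap → day 15). That puts its earliest start at day 15; it finishes at 15 + 10 = day 25.
T cannot start until R (finishes day 25); Q (finishes day 8). The controlling bound is day 25, so T finishes at 25 + 2 = day 27.
U has to wait for T (finishes day 27, plus 2-day gap → day 29); Q (finishes day 8). The latest of these is day 29, so U runs day 29 to 29 + 1 = day 30.
V needs all of U (finishes day 30); S (finishes day 12, plus 2-day gap → day 14). That puts its earliest start at day 30; it finishes at 30 + 12 = day 42.
P waits on R (finishes day 25, plus 1-day gap → day 26), so it starts at day 26 and finishes at 26 + 5 = day 31.
The earliest everything can be done is day 42, which is after the deadline of 40, so it is not possible.

No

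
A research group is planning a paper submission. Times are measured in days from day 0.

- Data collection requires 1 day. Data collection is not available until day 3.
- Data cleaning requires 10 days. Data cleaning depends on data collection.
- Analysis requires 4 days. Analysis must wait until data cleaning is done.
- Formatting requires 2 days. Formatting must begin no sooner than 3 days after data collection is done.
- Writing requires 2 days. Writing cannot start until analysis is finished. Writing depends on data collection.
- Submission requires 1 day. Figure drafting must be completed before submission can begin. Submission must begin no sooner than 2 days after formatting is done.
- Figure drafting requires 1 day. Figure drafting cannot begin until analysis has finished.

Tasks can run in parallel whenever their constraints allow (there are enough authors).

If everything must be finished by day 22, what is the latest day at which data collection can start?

To finish by day 22, submission (duration 1) must start no later than day 21.
Since submission (must start by day 21) depends on it, figure drafting must finish by day 21. Backing off its 1-day duration gives a latest start of day 20.
Nothing follows writing; the deadline of day 22 is its only limit. It must start by 22 − 2 = day 20.
Analysis has several dependents: figure drafting (must start by day 20); writing (must start by day 20). The earliest of those limits is day 20, so analysis must start by 20 − 4 = day 16.
Since analysis (must start by day 16) depends on it, data cleaning must finish by day 16. Backing off its 10-day duration gives a latest start of day 6.
Formatting must finish before submission (must start by day 21, minus 2-day gap → day 19). With a 2-day duration, formatting must start by 19 − 2 = day 17.
For data collection: data cleaning (must start by day 6); writing (must start by day 20); formatting (must start by day 17, minus 3-day gap → day 14). The most restrictive is day 6; with a 1-day duration, data collection must start by day 5.

5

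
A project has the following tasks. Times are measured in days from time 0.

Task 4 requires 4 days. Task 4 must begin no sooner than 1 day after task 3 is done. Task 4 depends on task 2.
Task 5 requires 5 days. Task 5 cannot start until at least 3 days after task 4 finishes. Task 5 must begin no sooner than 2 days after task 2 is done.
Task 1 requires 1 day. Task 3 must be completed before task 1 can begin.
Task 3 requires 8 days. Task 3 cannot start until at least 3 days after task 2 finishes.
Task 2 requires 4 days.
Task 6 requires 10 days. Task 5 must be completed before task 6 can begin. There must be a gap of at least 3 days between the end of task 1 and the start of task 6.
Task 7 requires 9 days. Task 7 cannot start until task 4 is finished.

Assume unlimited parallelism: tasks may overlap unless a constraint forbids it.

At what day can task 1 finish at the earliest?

16

Task 2 can start immediately at day 0; it finishes at day 4.
After task 2 (finishes day 4, plus 3-day gap → day 7), task 3 can start at day 7 and finishes at day 15.
After task 3 (finishes day 15), task 1 can start at day 15 and finishes at day 16.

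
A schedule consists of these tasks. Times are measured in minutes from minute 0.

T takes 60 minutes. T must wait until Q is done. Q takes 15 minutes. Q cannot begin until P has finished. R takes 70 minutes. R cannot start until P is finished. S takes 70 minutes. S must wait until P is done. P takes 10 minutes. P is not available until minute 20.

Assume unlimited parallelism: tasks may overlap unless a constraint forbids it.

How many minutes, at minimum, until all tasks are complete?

105

P cannot begin until its own release at minute 20. It runs from minute 20 to 20 + 10 = minute 30.
S cannot begin until P (finishes minute 30). It runs from minute 30 to 30 + 70 = minute 100.
R cannot begin until P (finishes minute 30). It runs from minute 30 to 30 + 70 = minute 100.
After P (finishes minute 30), Q can start at minute 30 and finishes at minute 45.
T waits on Q (finishes minute 45), so it starts at minute 45 and finishes at 45 + 60 = minute 105.
All tasks are finished once the last one completes. Finish times: P at 30, Q at 45, R at 100, S at 100, T at 105. The latest is minute 105.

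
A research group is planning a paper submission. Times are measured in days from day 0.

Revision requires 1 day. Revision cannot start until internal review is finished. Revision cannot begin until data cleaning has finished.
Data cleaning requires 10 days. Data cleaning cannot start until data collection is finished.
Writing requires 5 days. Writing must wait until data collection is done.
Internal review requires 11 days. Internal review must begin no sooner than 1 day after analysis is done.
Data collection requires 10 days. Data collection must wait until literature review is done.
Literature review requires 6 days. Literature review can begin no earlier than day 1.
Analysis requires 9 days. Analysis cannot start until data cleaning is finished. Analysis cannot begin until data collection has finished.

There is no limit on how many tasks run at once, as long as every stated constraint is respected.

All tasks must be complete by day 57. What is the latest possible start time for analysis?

To finish by day 57, revision (duration 1) must start no later than day 56.
Since revision (must start by day 56) depends on it, internal review must finish by day 56. Backing off its 11-day duration gives a latest start of day 45.
Analysis must finish before internal review (must start by day 45, minus 1-day gap → day 44). With a 9-day duration, analysis must start by 44 − 9 = day 35.

35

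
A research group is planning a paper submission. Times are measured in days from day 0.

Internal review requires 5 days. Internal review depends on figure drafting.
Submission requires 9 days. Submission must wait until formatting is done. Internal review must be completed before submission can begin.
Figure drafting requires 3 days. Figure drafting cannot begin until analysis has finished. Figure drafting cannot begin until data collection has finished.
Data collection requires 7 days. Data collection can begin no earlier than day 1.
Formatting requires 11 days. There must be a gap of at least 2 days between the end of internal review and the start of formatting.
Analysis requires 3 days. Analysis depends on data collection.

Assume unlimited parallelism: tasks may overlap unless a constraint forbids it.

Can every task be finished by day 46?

Yes

After its own release at day 1, data collection can start at day 1 and finishes at day 8.
Analysis cannot begin until data collection (finishes day 8). It runs from day 8 to 8 + 3 = day 11.
Figure drafting cannot start until analysis (finishes day 11); data collection (finishes day 8). The controlling bound is day 11, so figure drafting finishes at 11 + 3 = day 14.
After figure drafting (finishes day 14), internal review can start at day 14 and finishes at day 19.
Formatting cannot begin until internal review (finishes day 19, plus 2-day gap → day 21). It runs from day 21 to 21 + 11 = day 32.
Submission cannot start until formatting (finishes day 32); internal review (finishes day 19). The controlling bound is day 32, so submission finishes at 32 + 9 = day 41.
Every task is finished by day 41, which is no later than the deadline of 46, so the schedule is feasible.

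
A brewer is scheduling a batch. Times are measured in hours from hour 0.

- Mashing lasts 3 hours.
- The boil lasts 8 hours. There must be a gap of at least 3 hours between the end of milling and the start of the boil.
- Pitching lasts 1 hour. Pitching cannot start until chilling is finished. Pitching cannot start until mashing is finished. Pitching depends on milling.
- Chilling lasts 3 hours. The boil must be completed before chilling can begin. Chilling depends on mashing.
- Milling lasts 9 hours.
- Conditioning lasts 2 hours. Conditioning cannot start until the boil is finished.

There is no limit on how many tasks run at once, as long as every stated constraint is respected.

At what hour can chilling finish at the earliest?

Mashing has no prerequisites, so it starts at hour 0 and finishes at hour 3.
Nothing blocks milling, so it runs from hour 0 to hour 9.
The boil waits on milling (finishes hour 9, plus 3-hour gap → hour 12), so it starts at hour 12 and finishes at 12 + 8 = hour 20.
For chilling: the boil (finishes hour 20); mashing (finishes hour 3). Taking the maximum gives a start of hour 20, and it finishes at 20 + 3 = hour 23.

23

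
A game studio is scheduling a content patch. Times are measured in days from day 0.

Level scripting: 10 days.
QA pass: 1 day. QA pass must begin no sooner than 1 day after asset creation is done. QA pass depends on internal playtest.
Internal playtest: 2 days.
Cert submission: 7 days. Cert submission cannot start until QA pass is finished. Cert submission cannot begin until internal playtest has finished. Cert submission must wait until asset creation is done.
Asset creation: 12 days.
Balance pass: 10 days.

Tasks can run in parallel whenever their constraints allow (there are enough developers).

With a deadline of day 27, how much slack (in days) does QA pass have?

6

Nothing blocks internal playtest, so it runs from day 0 to day 2.
Nothing blocks asset creation, so it runs from day 0 to day 12.
QA pass has to wait for asset creation (finishes day 12, plus 1-day gap → day 13); internal playtest (finishes day 2). The latest of these is day 13, so QA pass runs day 13 to 13 + 1 = day 14.

Working backward from the deadline:
To finish by day 27, cert submission (duration 7) must start no later than day 20.
QA pass feeds into cert submission (must start by day 20); so QA pass must finish by day 20 and therefore start by day 19.
So QA pass can start as early as day 13 and as late as day 19, giving 19 − 13 = 6 days of slack.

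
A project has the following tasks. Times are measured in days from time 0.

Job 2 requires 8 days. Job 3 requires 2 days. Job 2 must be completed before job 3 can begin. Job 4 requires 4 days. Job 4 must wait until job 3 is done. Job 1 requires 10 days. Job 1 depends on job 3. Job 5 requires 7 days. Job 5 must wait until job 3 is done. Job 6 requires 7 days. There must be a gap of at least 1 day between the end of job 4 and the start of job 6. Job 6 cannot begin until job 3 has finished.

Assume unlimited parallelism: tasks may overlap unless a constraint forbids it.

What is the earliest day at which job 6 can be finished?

Job 2 can start immediately at day 0; it finishes at day 8.
Job 3 waits on job 2 (finishes day 8), so it starts at day 8 and finishes at 8 + 2 = day 10.
Job 4 waits on job 3 (finishes day 10), so it starts at day 10 and finishes at 10 + 4 = day 14.
Job 6 has to wait for job 4 (finishes day 14, plus 1-day gap → day 15); job 3 (finishes day 10). The latest of these is day 15, so job 6 runs day 15 to 15 + 7 = day 22.

22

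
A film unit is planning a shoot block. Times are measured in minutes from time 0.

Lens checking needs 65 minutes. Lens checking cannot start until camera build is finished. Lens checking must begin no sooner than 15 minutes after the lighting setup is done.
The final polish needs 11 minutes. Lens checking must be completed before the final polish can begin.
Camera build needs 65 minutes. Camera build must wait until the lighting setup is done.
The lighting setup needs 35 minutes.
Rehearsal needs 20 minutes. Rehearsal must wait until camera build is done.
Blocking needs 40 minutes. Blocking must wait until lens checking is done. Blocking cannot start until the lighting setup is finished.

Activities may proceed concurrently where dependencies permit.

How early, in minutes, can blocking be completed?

205

Nothing blocks the lighting setup, so it runs from minute 0 to minute 35.
Camera build cannot begin until the lighting setup (finishes minute 35). It runs from minute 35 to 35 + 65 = minute 100.
For lens checking: camera build (finishes minute 100); the lighting setup (finishes minute 35, plus 15-minute gap → minute 50). Taking the maximum gives a start of minute 100, and it finishes at 100 + 65 = minute 165.
For blocking: lens checking (finishes minute 165); the lighting setup (finishes minute 35). Taking the maximum gives a start of minute 165, and it finishes at 165 + 40 = minute 205.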